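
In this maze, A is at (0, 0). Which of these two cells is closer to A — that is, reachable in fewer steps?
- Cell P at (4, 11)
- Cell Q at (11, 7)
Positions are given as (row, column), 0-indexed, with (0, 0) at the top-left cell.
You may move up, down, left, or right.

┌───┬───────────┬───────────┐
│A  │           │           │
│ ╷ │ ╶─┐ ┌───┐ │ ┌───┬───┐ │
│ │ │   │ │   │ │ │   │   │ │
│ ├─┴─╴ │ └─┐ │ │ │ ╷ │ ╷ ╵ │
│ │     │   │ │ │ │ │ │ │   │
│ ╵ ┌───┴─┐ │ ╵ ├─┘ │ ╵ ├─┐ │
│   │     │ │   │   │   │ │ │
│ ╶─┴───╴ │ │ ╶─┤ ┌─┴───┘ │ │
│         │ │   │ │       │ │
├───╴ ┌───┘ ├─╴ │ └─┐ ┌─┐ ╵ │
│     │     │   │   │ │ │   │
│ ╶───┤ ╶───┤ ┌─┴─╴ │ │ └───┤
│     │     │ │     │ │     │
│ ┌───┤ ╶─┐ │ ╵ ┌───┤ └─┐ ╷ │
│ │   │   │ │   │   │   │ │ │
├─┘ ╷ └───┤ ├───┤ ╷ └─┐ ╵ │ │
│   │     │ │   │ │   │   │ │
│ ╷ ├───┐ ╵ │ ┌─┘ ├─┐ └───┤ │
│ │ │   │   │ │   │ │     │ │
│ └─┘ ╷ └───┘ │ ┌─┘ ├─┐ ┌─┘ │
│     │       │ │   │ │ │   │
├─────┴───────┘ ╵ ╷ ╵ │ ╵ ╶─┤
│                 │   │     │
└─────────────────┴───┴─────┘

Shortest path A → P at (4, 11): 51 steps
Shortest path A → Q at (11, 7): 80 steps

P is closer (51 steps vs 80 steps).

Path to P:

┌───┬───────────┬───────────┐
│A  │↱ → → → → ↓│           │
│ ╷ │ ╶─┐ ┌───┐ │ ┌───┬───┐ │
│↓│ │↑ ↰│ │   │↓│ │↱ ↓│↱ ↓│ │
│ ├─┴─╴ │ └─┐ │ │ │ ╷ │ ╷ ╵ │
│↓│↱ → ↑│   │ │↓│ │↑│↓│↑│↳ ↓│
│ ╵ ┌───┴─┐ │ ╵ ├─┘ │ ╵ ├─┐ │
│↳ ↑│     │ │↓ ↲│↱ ↑│↳ ↑│ │↓│
│ ╶─┴───╴ │ │ ╶─┤ ┌─┴───┘ │ │
│         │ │↳ ↓│↑│    P ↰│↓│
├───╴ ┌───┘ ├─╴ │ └─┐ ┌─┐ ╵ │
│     │     │↓ ↲│↑ ↰│ │ │↑ ↲│
│ ╶───┤ ╶───┤ ┌─┴─╴ │ │ └───┤
│     │     │↓│↱ → ↑│ │     │
│ ┌───┤ ╶─┐ │ ╵ ┌───┤ └─┐ ╷ │
│ │   │   │ │↳ ↑│   │   │ │ │
├─┘ ╷ └───┤ ├───┤ ╷ └─┐ ╵ │ │
│   │     │ │   │ │   │   │ │
│ ╷ ├───┐ ╵ │ ┌─┘ ├─┐ └───┤ │
│ │ │   │   │ │   │ │     │ │
│ └─┘ ╷ └───┘ │ ┌─┘ ├─┐ ┌─┘ │
│     │       │ │   │ │ │   │
├─────┴───────┘ ╵ ╷ ╵ │ ╵ ╶─┤
│                 │   │     │
└─────────────────┴───┴─────┘

Path to Q:

┌───┬───────────┬───────────┐
│A  │↱ → → → → ↓│           │
│ ╷ │ ╶─┐ ┌───┐ │ ┌───┬───┐ │
│↓│ │↑ ↰│ │   │↓│ │↱ ↓│↱ ↓│ │
│ ├─┴─╴ │ └─┐ │ │ │ ╷ │ ╷ ╵ │
│↓│↱ → ↑│   │ │↓│ │↑│↓│↑│↳ ↓│
│ ╵ ┌───┴─┐ │ ╵ ├─┘ │ ╵ ├─┐ │
│↳ ↑│     │ │↓ ↲│↱ ↑│↳ ↑│ │↓│
│ ╶─┴───╴ │ │ ╶─┤ ┌─┴───┘ │ │
│         │ │↳ ↓│↑│  ↓ ← ↰│↓│
├───╴ ┌───┘ ├─╴ │ └─┐ ┌─┐ ╵ │
│     │     │↓ ↲│↑ ↰│↓│ │↑ ↲│
│ ╶───┤ ╶───┤ ┌─┴─╴ │ │ └───┤
│     │     │↓│↱ → ↑│↓│  ↱ ↓│
│ ┌───┤ ╶─┐ │ ╵ ┌───┤ └─┐ ╷ │
│ │   │   │ │↳ ↑│↓ ↰│↳ ↓│↑│↓│
├─┘ ╷ └───┤ ├───┤ ╷ └─┐ ╵ │ │
│   │     │ │   │↓│↑ ↰│↳ ↑│↓│
│ ╷ ├───┐ ╵ │ ┌─┘ ├─┐ └───┤ │
│ │ │   │   │ │↓ ↲│ │↑ ↰  │↓│
│ └─┘ ╷ └───┘ │ ┌─┘ ├─┐ ┌─┘ │
│     │       │↓│   │ │↑│↓ ↲│
├─────┴───────┘ ╵ ╷ ╵ │ ╵ ╶─┤
│              Q  │   │↑ ↲  │
└─────────────────┴───┴─────┘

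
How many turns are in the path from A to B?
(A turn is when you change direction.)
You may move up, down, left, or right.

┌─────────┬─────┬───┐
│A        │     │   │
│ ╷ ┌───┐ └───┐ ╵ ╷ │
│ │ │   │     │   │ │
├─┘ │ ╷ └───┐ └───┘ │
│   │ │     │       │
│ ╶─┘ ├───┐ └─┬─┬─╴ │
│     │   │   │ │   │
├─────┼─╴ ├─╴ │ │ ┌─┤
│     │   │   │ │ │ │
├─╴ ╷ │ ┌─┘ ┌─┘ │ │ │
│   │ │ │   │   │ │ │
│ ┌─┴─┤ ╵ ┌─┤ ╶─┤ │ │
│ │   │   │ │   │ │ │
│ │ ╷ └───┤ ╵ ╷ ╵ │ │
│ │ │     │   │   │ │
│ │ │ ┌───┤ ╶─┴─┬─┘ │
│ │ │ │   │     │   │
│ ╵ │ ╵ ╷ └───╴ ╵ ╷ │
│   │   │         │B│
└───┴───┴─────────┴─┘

Directions: right, right, right, right, down, right, right, down, right, right, right, down, left, down, down, down, down, left, up, left, down, left, down, right, right, down, right, up, right, down
Number of turns: 19

Solution:

┌─────────┬─────┬───┐
│A → → → ↓│     │   │
│ ╷ ┌───┐ └───┐ ╵ ╷ │
│ │ │   │↳ → ↓│   │ │
├─┘ │ ╷ └───┐ └───┘ │
│   │ │     │↳ → → ↓│
│ ╶─┘ ├───┐ └─┬─┬─╴ │
│     │   │   │ │↓ ↲│
├─────┼─╴ ├─╴ │ │ ┌─┤
│     │   │   │ │↓│ │
├─╴ ╷ │ ┌─┘ ┌─┘ │ │ │
│   │ │ │   │   │↓│ │
│ ┌─┴─┤ ╵ ┌─┤ ╶─┤ │ │
│ │   │   │ │↓ ↰│↓│ │
│ │ ╷ └───┤ ╵ ╷ ╵ │ │
│ │ │     │↓ ↲│↑ ↲│ │
│ │ │ ┌───┤ ╶─┴─┬─┘ │
│ │ │ │   │↳ → ↓│↱ ↓│
│ ╵ │ ╵ ╷ └───╴ ╵ ╷ │
│   │   │      ↳ ↑│B│
└───┴───┴─────────┴─┘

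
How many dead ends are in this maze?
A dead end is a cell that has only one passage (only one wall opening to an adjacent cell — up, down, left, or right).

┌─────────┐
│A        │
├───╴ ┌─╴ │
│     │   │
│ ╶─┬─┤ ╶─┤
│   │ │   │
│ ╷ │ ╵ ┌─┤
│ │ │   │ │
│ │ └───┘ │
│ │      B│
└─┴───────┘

Checking each cell for number of passages:

Dead ends found at positions:
  (0, 0)
  (2, 2)
  (2, 4)
  (3, 4)
  (4, 0)
Total dead ends: 5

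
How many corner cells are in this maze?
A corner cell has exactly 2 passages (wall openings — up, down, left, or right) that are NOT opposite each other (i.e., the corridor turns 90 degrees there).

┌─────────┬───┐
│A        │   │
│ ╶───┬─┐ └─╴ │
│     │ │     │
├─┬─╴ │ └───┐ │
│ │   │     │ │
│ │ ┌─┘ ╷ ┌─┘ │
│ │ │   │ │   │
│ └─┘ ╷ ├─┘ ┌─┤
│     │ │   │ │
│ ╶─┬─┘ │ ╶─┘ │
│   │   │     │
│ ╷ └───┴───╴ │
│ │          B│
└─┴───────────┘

Counting corner cells (2 non-opposite passages):
Total corners: 19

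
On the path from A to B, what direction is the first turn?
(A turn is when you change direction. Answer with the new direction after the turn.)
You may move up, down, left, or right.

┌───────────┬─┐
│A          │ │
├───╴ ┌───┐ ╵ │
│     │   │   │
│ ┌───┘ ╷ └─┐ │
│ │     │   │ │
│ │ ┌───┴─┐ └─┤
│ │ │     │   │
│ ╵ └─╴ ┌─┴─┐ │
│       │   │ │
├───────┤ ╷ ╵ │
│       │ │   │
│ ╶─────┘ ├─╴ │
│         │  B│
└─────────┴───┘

Directions: right, right, down, left, left, down, down, down, right, up, up, right, right, up, right, down, right, down, right, down, down, down
First turn direction: down

Solution:

┌───────────┬─┐
│A → ↓      │ │
├───╴ ┌───┐ ╵ │
│↓ ← ↲│↱ ↓│   │
│ ┌───┘ ╷ └─┐ │
│↓│↱ → ↑│↳ ↓│ │
│ │ ┌───┴─┐ └─┤
│↓│↑│     │↳ ↓│
│ ╵ └─╴ ┌─┴─┐ │
│↳ ↑    │   │↓│
├───────┤ ╷ ╵ │
│       │ │  ↓│
│ ╶─────┘ ├─╴ │
│         │  B│
└─────────┴───┘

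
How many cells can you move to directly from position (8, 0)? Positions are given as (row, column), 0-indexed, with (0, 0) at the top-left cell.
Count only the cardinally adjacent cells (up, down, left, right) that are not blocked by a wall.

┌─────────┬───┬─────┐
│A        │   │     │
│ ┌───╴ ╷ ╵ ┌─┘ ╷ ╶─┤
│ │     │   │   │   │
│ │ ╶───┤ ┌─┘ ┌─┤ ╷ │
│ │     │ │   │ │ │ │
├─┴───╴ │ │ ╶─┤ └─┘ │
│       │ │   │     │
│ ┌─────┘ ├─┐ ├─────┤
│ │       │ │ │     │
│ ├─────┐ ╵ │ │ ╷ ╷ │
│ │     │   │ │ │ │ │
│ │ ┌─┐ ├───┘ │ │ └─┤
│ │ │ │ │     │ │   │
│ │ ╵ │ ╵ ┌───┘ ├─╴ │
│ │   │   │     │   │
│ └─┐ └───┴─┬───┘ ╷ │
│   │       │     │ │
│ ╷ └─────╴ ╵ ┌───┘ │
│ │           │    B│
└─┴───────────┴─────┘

Checking passable neighbors of (8, 0):
Neighbors: (7, 0), (9, 0), (8, 1)
Count: 3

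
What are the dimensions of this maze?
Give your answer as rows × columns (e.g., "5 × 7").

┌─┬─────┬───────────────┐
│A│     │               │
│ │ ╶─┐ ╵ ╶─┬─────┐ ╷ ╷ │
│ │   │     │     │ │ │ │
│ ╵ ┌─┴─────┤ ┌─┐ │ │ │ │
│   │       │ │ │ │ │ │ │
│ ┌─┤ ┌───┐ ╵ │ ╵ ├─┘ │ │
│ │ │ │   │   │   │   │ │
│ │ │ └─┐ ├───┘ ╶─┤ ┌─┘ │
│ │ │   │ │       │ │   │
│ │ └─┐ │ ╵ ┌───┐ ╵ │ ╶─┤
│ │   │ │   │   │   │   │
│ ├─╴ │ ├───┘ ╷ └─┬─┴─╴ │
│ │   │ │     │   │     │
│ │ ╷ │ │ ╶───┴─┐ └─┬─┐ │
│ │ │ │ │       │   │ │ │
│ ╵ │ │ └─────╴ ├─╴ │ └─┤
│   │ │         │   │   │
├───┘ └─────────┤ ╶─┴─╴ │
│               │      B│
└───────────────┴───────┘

Counting the maze dimensions:
Rows (vertical): 10
Columns (horizontal): 12
Dimensions: 10 × 12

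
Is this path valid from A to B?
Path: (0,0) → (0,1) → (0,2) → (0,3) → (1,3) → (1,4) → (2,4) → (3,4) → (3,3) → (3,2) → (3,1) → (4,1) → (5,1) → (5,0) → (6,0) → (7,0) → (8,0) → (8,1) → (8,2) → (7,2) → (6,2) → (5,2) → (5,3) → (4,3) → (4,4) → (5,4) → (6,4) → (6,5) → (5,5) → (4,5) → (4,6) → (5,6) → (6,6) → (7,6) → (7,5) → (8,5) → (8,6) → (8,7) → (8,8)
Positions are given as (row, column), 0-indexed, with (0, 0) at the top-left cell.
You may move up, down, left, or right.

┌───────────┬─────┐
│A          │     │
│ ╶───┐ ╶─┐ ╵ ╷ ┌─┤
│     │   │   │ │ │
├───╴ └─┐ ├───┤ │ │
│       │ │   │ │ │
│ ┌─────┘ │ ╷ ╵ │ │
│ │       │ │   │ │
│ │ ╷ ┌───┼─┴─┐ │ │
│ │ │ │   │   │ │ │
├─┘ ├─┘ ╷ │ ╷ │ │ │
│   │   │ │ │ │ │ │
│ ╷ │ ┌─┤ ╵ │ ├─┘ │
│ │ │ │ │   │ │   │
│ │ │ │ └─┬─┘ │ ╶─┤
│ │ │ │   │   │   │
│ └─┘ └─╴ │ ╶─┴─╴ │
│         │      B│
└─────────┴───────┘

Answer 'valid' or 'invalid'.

Checking path validity:
Result: All consecutive moves are passable.

valid

Correct solution:

┌───────────┬─────┐
│A → → ↓    │     │
│ ╶───┐ ╶─┐ ╵ ╷ ┌─┤
│     │↳ ↓│   │ │ │
├───╴ └─┐ ├───┤ │ │
│       │↓│   │ │ │
│ ┌─────┘ │ ╷ ╵ │ │
│ │↓ ← ← ↲│ │   │ │
│ │ ╷ ┌───┼─┴─┐ │ │
│ │↓│ │↱ ↓│↱ ↓│ │ │
├─┘ ├─┘ ╷ │ ╷ │ │ │
│↓ ↲│↱ ↑│↓│↑│↓│ │ │
│ ╷ │ ┌─┤ ╵ │ ├─┘ │
│↓│ │↑│ │↳ ↑│↓│   │
│ │ │ │ └─┬─┘ │ ╶─┤
│↓│ │↑│   │↓ ↲│   │
│ └─┘ └─╴ │ ╶─┴─╴ │
│↳ → ↑    │↳ → → B│
└─────────┴───────┘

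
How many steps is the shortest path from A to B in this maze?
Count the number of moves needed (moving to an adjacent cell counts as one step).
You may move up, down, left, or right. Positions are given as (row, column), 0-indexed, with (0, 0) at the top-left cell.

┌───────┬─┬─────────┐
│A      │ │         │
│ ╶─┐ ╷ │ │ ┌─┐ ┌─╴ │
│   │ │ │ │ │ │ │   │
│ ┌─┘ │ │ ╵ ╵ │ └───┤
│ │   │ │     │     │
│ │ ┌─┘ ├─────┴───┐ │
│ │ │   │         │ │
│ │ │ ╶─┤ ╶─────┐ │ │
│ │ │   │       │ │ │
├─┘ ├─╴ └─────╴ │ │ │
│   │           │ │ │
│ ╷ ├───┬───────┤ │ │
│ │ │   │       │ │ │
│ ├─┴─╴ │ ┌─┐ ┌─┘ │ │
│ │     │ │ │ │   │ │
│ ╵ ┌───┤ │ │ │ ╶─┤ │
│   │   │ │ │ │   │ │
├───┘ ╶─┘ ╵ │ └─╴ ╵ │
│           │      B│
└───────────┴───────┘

Using BFS to find shortest path:
Start: (0, 0), End: (9, 9)
Path found:
(0,0) → (0,1) → (0,2) → (0,3) → (1,3) → (2,3) → (3,3) → (3,2) → (4,2) → (4,3) → (5,3) → (5,4) → (5,5) → (5,6) → (5,7) → (4,7) → (4,6) → (4,5) → (4,4) → (3,4) → (3,5) → (3,6) → (3,7) → (3,8) → (4,8) → (5,8) → (6,8) → (7,8) → (7,7) → (8,7) → (8,8) → (9,8) → (9,9)
Number of steps: 32

Solution:

┌───────┬─┬─────────┐
│A → → ↓│ │         │
│ ╶─┐ ╷ │ │ ┌─┐ ┌─╴ │
│   │ │↓│ │ │ │ │   │
│ ┌─┘ │ │ ╵ ╵ │ └───┤
│ │   │↓│     │     │
│ │ ┌─┘ ├─────┴───┐ │
│ │ │↓ ↲│↱ → → → ↓│ │
│ │ │ ╶─┤ ╶─────┐ │ │
│ │ │↳ ↓│↑ ← ← ↰│↓│ │
├─┘ ├─╴ └─────╴ │ │ │
│   │  ↳ → → → ↑│↓│ │
│ ╷ ├───┬───────┤ │ │
│ │ │   │       │↓│ │
│ ├─┴─╴ │ ┌─┐ ┌─┘ │ │
│ │     │ │ │ │↓ ↲│ │
│ ╵ ┌───┤ │ │ │ ╶─┤ │
│   │   │ │ │ │↳ ↓│ │
├───┘ ╶─┘ ╵ │ └─╴ ╵ │
│           │    ↳ B│
└───────────┴───────┘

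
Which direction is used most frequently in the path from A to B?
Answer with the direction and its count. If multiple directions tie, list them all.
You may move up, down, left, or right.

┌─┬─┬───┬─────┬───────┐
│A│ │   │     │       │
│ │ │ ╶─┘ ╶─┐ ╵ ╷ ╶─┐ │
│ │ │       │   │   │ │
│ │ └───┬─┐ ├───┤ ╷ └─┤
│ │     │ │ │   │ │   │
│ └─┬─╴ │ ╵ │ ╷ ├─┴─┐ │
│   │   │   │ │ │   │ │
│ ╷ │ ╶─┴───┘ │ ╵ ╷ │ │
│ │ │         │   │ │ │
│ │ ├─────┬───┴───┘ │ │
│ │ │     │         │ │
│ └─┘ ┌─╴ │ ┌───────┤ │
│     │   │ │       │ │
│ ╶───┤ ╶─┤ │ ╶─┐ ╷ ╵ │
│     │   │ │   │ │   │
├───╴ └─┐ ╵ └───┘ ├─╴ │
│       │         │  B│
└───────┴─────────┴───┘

Directions: down, down, down, down, down, down, right, right, up, right, right, down, left, down, right, down, right, right, right, right, up, up, right, down, right, down
Counts: {'down': 11, 'right': 11, 'up': 3, 'left': 1}
Most common: down and right (tied at 11 times each)

Solution:

┌─┬─┬───┬─────┬───────┐
│A│ │   │     │       │
│ │ │ ╶─┘ ╶─┐ ╵ ╷ ╶─┐ │
│↓│ │       │   │   │ │
│ │ └───┬─┐ ├───┤ ╷ └─┤
│↓│     │ │ │   │ │   │
│ └─┬─╴ │ ╵ │ ╷ ├─┴─┐ │
│↓  │   │   │ │ │   │ │
│ ╷ │ ╶─┴───┘ │ ╵ ╷ │ │
│↓│ │         │   │ │ │
│ │ ├─────┬───┴───┘ │ │
│↓│ │↱ → ↓│         │ │
│ └─┘ ┌─╴ │ ┌───────┤ │
│↳ → ↑│↓ ↲│ │    ↱ ↓│ │
│ ╶───┤ ╶─┤ │ ╶─┐ ╷ ╵ │
│     │↳ ↓│ │   │↑│↳ ↓│
├───╴ └─┐ ╵ └───┘ ├─╴ │
│       │↳ → → → ↑│  B│
└───────┴─────────┴───┘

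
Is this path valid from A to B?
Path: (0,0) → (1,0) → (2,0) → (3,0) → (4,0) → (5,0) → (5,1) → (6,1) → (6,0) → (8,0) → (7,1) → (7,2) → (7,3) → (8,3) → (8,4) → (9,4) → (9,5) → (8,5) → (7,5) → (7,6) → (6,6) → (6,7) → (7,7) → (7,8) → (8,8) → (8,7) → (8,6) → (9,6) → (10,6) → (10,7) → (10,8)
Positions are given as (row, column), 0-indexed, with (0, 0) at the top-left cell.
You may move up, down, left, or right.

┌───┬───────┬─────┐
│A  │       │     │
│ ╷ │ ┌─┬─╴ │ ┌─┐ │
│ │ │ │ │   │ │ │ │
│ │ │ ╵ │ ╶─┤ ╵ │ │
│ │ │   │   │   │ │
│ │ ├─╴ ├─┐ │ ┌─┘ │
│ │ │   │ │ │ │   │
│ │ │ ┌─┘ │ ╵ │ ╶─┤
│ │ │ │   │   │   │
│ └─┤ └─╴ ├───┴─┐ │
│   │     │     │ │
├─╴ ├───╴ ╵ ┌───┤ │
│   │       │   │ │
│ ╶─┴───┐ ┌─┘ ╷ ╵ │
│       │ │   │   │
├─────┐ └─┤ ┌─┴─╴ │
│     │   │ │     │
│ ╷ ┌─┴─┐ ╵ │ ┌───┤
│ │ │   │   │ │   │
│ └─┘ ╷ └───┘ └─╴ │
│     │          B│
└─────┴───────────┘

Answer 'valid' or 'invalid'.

Checking path validity:
Result: Invalid move at step 9: cannot move from (6, 0) to (8, 0).

invalid

Correct solution:

┌───┬───────┬─────┐
│A  │       │     │
│ ╷ │ ┌─┬─╴ │ ┌─┐ │
│↓│ │ │ │   │ │ │ │
│ │ │ ╵ │ ╶─┤ ╵ │ │
│↓│ │   │   │   │ │
│ │ ├─╴ ├─┐ │ ┌─┘ │
│↓│ │   │ │ │ │   │
│ │ │ ┌─┘ │ ╵ │ ╶─┤
│↓│ │ │   │   │   │
│ └─┤ └─╴ ├───┴─┐ │
│↳ ↓│     │     │ │
├─╴ ├───╴ ╵ ┌───┤ │
│↓ ↲│       │↱ ↓│ │
│ ╶─┴───┐ ┌─┘ ╷ ╵ │
│↳ → → ↓│ │↱ ↑│↳ ↓│
├─────┐ └─┤ ┌─┴─╴ │
│     │↳ ↓│↑│↓ ← ↲│
│ ╷ ┌─┴─┐ ╵ │ ┌───┤
│ │ │   │↳ ↑│↓│   │
│ └─┘ ╷ └───┘ └─╴ │
│     │      ↳ → B│
└─────┴───────────┘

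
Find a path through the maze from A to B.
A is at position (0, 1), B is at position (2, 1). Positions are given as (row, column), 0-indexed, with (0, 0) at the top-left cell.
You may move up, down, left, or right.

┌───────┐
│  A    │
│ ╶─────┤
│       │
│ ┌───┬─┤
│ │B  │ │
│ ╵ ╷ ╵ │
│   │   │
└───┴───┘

Finding the shortest path from (0, 1) to (2, 1):
Path length: 6 steps
Directions: left → down → down → down → right → up

Solution:

┌───────┐
│↓ A    │
│ ╶─────┤
│↓      │
│ ┌───┬─┤
│↓│B  │ │
│ ╵ ╷ ╵ │
│↳ ↑│   │
└───┴───┘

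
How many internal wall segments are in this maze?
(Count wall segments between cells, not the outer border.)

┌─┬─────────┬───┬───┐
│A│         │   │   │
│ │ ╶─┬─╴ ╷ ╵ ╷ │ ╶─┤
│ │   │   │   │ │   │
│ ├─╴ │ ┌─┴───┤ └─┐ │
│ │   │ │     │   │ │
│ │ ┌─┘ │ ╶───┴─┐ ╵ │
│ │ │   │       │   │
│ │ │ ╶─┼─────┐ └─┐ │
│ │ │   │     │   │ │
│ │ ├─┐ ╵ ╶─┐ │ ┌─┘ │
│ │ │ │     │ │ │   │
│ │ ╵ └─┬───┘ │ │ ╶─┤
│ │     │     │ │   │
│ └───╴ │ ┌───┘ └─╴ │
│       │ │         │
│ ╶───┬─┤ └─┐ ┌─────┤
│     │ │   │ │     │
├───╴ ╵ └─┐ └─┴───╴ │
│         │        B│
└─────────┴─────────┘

Counting internal wall segments:
Total internal walls: 81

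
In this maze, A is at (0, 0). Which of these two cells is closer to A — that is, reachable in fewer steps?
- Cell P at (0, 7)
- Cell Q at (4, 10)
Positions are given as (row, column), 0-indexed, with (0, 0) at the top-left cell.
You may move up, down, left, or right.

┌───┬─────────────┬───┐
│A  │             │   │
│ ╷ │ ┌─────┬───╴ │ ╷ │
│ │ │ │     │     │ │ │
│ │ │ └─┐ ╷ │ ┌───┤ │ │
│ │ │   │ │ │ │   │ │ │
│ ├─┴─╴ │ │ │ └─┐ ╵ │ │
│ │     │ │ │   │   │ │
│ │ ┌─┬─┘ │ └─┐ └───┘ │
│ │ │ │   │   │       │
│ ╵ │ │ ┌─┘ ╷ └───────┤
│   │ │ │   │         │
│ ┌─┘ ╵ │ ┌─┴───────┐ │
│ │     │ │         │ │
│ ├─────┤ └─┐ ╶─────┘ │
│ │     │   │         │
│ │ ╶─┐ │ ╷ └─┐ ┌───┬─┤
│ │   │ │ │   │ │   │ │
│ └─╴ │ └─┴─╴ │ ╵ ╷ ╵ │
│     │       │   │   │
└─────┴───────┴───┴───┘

Shortest path A → P at (0, 7): 19 steps
Shortest path A → Q at (4, 10): 30 steps

P is closer (19 steps vs 30 steps).

Path to P:

┌───┬─────────────┬───┐
│A  │↱ → → → → P  │   │
│ ╷ │ ┌─────┬───╴ │ ╷ │
│↓│ │↑│     │     │ │ │
│ │ │ └─┐ ╷ │ ┌───┤ │ │
│↓│ │↑ ↰│ │ │ │   │ │ │
│ ├─┴─╴ │ │ │ └─┐ ╵ │ │
│↓│↱ → ↑│ │ │   │   │ │
│ │ ┌─┬─┘ │ └─┐ └───┘ │
│↓│↑│ │   │   │       │
│ ╵ │ │ ┌─┘ ╷ └───────┤
│↳ ↑│ │ │   │         │
│ ┌─┘ ╵ │ ┌─┴───────┐ │
│ │     │ │         │ │
│ ├─────┤ └─┐ ╶─────┘ │
│ │     │   │         │
│ │ ╶─┐ │ ╷ └─┐ ┌───┬─┤
│ │   │ │ │   │ │   │ │
│ └─╴ │ └─┴─╴ │ ╵ ╷ ╵ │
│     │       │   │   │
└─────┴───────┴───┴───┘

Path to Q:

┌───┬─────────────┬───┐
│A  │↱ → → → → → ↓│   │
│ ╷ │ ┌─────┬───╴ │ ╷ │
│↓│ │↑│     │↓ ← ↲│ │ │
│ │ │ └─┐ ╷ │ ┌───┤ │ │
│↓│ │↑ ↰│ │ │↓│   │ │ │
│ ├─┴─╴ │ │ │ └─┐ ╵ │ │
│↓│↱ → ↑│ │ │↳ ↓│   │ │
│ │ ┌─┬─┘ │ └─┐ └───┘ │
│↓│↑│ │   │   │↳ → → Q│
│ ╵ │ │ ┌─┘ ╷ └───────┤
│↳ ↑│ │ │   │         │
│ ┌─┘ ╵ │ ┌─┴───────┐ │
│ │     │ │         │ │
│ ├─────┤ └─┐ ╶─────┘ │
│ │     │   │         │
│ │ ╶─┐ │ ╷ └─┐ ┌───┬─┤
│ │   │ │ │   │ │   │ │
│ └─╴ │ └─┴─╴ │ ╵ ╷ ╵ │
│     │       │   │   │
└─────┴───────┴───┴───┘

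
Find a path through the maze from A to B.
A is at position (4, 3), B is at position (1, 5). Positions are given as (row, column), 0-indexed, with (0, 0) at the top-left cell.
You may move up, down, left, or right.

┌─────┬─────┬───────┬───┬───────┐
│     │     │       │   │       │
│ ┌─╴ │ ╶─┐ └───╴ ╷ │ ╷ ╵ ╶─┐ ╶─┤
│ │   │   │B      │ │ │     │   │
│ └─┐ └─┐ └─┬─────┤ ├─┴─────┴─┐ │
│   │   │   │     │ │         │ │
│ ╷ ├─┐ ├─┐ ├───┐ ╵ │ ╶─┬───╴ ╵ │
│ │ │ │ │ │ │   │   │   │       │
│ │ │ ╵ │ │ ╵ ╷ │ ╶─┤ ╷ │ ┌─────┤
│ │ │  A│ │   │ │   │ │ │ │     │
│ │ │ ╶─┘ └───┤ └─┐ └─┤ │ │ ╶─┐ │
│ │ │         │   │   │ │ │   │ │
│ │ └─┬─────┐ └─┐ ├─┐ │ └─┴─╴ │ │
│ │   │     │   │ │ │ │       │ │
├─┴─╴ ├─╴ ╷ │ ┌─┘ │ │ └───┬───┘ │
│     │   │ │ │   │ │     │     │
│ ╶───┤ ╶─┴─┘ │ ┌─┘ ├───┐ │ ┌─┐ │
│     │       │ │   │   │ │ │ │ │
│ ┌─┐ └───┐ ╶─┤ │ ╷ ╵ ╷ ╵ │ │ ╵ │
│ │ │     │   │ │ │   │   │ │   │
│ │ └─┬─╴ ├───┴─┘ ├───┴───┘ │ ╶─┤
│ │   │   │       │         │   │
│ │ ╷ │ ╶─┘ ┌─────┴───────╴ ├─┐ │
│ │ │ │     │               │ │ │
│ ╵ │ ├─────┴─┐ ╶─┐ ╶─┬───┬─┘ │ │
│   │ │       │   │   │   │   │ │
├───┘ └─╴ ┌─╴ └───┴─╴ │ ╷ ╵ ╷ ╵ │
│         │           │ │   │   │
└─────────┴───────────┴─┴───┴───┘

Finding the shortest path from (4, 3) to (1, 5):
Path length: 61 steps
Directions: up → up → left → up → up → left → left → down → down → right → down → down → down → down → right → down → left → left → down → right → right → down → right → right → down → left → down → right → right → up → right → right → right → up → up → right → down → right → up → right → down → right → up → up → left → left → up → up → left → up → left → up → right → up → up → up → left → down → left → left → left

Solution:

┌─────┬─────┬───────┬───┬───────┐
│↓ ← ↰│     │    ↓ ↰│   │       │
│ ┌─╴ │ ╶─┐ └───╴ ╷ │ ╷ ╵ ╶─┐ ╶─┤
│↓│  ↑│   │B ← ← ↲│↑│ │     │   │
│ └─┐ └─┐ └─┬─────┤ ├─┴─────┴─┐ │
│↳ ↓│↑ ↰│   │     │↑│         │ │
│ ╷ ├─┐ ├─┐ ├───┐ ╵ │ ╶─┬───╴ ╵ │
│ │↓│ │↑│ │ │   │↱ ↑│   │       │
│ │ │ ╵ │ │ ╵ ╷ │ ╶─┤ ╷ │ ┌─────┤
│ │↓│  A│ │   │ │↑ ↰│ │ │ │     │
│ │ │ ╶─┘ └───┤ └─┐ └─┤ │ │ ╶─┐ │
│ │↓│         │   │↑ ↰│ │ │   │ │
│ │ └─┬─────┐ └─┐ ├─┐ │ └─┴─╴ │ │
│ │↳ ↓│     │   │ │ │↑│       │ │
├─┴─╴ ├─╴ ╷ │ ┌─┘ │ │ └───┬───┘ │
│↓ ← ↲│   │ │ │   │ │↑ ← ↰│     │
│ ╶───┤ ╶─┴─┘ │ ┌─┘ ├───┐ │ ┌─┐ │
│↳ → ↓│       │ │↱ ↓│↱ ↓│↑│ │ │ │
│ ┌─┐ └───┐ ╶─┤ │ ╷ ╵ ╷ ╵ │ │ ╵ │
│ │ │↳ → ↓│   │ │↑│↳ ↑│↳ ↑│ │   │
│ │ └─┬─╴ ├───┴─┘ ├───┴───┘ │ ╶─┤
│ │   │↓ ↲│↱ → → ↑│         │   │
│ │ ╷ │ ╶─┘ ┌─────┴───────╴ ├─┐ │
│ │ │ │↳ → ↑│               │ │ │
│ ╵ │ ├─────┴─┐ ╶─┐ ╶─┬───┬─┘ │ │
│   │ │       │   │   │   │   │ │
├───┘ └─╴ ┌─╴ └───┴─╴ │ ╷ ╵ ╷ ╵ │
│         │           │ │   │   │
└─────────┴───────────┴─┴───┴───┘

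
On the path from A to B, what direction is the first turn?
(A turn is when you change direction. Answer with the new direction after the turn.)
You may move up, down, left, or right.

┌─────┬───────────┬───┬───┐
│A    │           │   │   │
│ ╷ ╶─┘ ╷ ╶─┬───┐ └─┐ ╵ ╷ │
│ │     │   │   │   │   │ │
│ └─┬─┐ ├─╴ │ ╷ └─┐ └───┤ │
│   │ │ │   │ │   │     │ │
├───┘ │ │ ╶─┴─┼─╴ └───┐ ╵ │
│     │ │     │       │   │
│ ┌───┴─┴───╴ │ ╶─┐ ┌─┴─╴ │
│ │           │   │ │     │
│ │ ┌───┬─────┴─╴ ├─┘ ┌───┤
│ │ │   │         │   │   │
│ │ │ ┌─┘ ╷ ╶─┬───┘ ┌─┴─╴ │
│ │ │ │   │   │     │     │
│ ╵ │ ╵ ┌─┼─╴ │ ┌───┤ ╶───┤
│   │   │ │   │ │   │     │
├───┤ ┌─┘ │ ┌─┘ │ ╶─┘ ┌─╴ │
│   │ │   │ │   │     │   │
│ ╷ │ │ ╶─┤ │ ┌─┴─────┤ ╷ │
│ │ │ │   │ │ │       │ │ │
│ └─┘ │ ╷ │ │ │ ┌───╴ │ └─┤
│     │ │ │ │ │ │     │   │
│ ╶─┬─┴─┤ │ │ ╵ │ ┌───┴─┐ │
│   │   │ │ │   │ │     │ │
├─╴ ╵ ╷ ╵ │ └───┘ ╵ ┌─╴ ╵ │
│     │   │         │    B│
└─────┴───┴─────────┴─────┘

Directions: right, down, right, right, up, right, right, right, right, right, down, right, down, right, right, down, right, down, left, left, down, left, down, left, left, down, down, left, down, down, down, right, up, up, right, right, right, down, left, left, down, down, right, up, right, right, down, right
First turn direction: down

Solution:

┌─────┬───────────┬───┬───┐
│A ↓  │↱ → → → → ↓│   │   │
│ ╷ ╶─┘ ╷ ╶─┬───┐ └─┐ ╵ ╷ │
│ │↳ → ↑│   │   │↳ ↓│   │ │
│ └─┬─┐ ├─╴ │ ╷ └─┐ └───┤ │
│   │ │ │   │ │   │↳ → ↓│ │
├───┘ │ │ ╶─┴─┼─╴ └───┐ ╵ │
│     │ │     │       │↳ ↓│
│ ┌───┴─┴───╴ │ ╶─┐ ┌─┴─╴ │
│ │           │   │ │↓ ← ↲│
│ │ ┌───┬─────┴─╴ ├─┘ ┌───┤
│ │ │   │         │↓ ↲│   │
│ │ │ ┌─┘ ╷ ╶─┬───┘ ┌─┴─╴ │
│ │ │ │   │   │↓ ← ↲│     │
│ ╵ │ ╵ ┌─┼─╴ │ ┌───┤ ╶───┤
│   │   │ │   │↓│   │     │
├───┤ ┌─┘ │ ┌─┘ │ ╶─┘ ┌─╴ │
│   │ │   │ │↓ ↲│     │   │
│ ╷ │ │ ╶─┤ │ ┌─┴─────┤ ╷ │
│ │ │ │   │ │↓│↱ → → ↓│ │ │
│ └─┘ │ ╷ │ │ │ ┌───╴ │ └─┤
│     │ │ │ │↓│↑│↓ ← ↲│   │
│ ╶─┬─┴─┤ │ │ ╵ │ ┌───┴─┐ │
│   │   │ │ │↳ ↑│↓│↱ → ↓│ │
├─╴ ╵ ╷ ╵ │ └───┘ ╵ ┌─╴ ╵ │
│     │   │      ↳ ↑│  ↳ B│
└─────┴───┴─────────┴─────┘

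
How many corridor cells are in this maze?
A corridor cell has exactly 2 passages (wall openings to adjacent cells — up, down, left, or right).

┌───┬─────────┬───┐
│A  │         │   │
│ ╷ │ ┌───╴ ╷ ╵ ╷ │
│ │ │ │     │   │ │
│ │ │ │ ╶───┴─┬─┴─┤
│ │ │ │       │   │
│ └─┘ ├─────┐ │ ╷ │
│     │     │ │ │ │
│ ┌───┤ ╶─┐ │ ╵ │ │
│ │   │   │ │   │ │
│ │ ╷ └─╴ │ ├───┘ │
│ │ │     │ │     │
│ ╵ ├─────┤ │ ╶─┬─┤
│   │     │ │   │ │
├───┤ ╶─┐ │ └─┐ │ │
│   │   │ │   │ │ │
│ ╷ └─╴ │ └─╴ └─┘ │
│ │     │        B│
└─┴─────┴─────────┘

Counting cells with exactly 2 passages:
Total corridor cells: 73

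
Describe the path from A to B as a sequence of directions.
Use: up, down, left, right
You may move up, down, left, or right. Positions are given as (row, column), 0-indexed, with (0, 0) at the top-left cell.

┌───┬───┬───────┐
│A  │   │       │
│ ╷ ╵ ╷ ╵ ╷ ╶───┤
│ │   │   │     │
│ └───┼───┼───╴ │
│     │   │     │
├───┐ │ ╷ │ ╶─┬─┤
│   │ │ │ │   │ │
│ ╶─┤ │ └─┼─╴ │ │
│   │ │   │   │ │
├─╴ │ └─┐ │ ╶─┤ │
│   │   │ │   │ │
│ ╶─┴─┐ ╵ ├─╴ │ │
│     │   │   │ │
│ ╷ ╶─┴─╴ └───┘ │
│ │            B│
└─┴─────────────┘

Finding the path and converting it to directions:
Path through cells: (0,0) → (1,0) → (2,0) → (2,1) → (2,2) → (3,2) → (4,2) → (5,2) → (5,3) → (6,3) → (6,4) → (7,4) → (7,5) → (7,6) → (7,7)
Directions: down, down, right, right, down, down, down, right, down, right, down, right, right, right

Solution:

┌───┬───┬───────┐
│A  │   │       │
│ ╷ ╵ ╷ ╵ ╷ ╶───┤
│↓│   │   │     │
│ └───┼───┼───╴ │
│↳ → ↓│   │     │
├───┐ │ ╷ │ ╶─┬─┤
│   │↓│ │ │   │ │
│ ╶─┤ │ └─┼─╴ │ │
│   │↓│   │   │ │
├─╴ │ └─┐ │ ╶─┤ │
│   │↳ ↓│ │   │ │
│ ╶─┴─┐ ╵ ├─╴ │ │
│     │↳ ↓│   │ │
│ ╷ ╶─┴─╴ └───┘ │
│ │      ↳ → → B│
└─┴─────────────┘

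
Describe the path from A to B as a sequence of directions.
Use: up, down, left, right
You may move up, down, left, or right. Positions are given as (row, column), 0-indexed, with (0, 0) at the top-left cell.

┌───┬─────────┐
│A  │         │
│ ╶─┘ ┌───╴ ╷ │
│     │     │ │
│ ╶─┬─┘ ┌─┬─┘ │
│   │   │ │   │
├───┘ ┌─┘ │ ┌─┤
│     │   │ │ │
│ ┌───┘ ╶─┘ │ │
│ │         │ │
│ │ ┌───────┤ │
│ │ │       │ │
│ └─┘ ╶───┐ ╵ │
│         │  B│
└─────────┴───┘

Finding the path and converting it to directions:
Path through cells: (0,0) → (1,0) → (1,1) → (1,2) → (0,2) → (0,3) → (0,4) → (0,5) → (1,5) → (1,4) → (1,3) → (2,3) → (2,2) → (3,2) → (3,1) → (3,0) → (4,0) → (5,0) → (6,0) → (6,1) → (6,2) → (5,2) → (5,3) → (5,4) → (5,5) → (6,5) → (6,6)
Directions: down, right, right, up, right, right, right, down, left, left, down, left, down, left, left, down, down, down, right, right, up, right, right, right, down, right

Solution:

┌───┬─────────┐
│A  │↱ → → ↓  │
│ ╶─┘ ┌───╴ ╷ │
│↳ → ↑│↓ ← ↲│ │
│ ╶─┬─┘ ┌─┬─┘ │
│   │↓ ↲│ │   │
├───┘ ┌─┘ │ ┌─┤
│↓ ← ↲│   │ │ │
│ ┌───┘ ╶─┘ │ │
│↓│         │ │
│ │ ┌───────┤ │
│↓│ │↱ → → ↓│ │
│ └─┘ ╶───┐ ╵ │
│↳ → ↑    │↳ B│
└─────────┴───┘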